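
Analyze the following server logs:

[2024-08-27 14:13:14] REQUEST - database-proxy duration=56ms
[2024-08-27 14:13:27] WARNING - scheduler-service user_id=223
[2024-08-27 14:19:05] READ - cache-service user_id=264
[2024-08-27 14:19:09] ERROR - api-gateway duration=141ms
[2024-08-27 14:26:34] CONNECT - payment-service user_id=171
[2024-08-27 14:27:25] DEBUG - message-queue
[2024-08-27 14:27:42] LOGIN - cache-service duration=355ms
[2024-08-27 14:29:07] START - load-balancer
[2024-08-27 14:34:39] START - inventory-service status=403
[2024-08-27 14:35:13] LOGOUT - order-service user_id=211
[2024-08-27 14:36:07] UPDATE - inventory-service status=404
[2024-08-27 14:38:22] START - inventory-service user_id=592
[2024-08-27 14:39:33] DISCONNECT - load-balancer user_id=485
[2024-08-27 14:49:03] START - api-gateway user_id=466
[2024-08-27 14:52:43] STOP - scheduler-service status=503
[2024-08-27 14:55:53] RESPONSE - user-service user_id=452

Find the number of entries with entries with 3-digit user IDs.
8

To find matching entries:

1. Pattern to match: entries with 3-digit user IDs
2. Scan each log entry for the pattern
3. Count matches: 8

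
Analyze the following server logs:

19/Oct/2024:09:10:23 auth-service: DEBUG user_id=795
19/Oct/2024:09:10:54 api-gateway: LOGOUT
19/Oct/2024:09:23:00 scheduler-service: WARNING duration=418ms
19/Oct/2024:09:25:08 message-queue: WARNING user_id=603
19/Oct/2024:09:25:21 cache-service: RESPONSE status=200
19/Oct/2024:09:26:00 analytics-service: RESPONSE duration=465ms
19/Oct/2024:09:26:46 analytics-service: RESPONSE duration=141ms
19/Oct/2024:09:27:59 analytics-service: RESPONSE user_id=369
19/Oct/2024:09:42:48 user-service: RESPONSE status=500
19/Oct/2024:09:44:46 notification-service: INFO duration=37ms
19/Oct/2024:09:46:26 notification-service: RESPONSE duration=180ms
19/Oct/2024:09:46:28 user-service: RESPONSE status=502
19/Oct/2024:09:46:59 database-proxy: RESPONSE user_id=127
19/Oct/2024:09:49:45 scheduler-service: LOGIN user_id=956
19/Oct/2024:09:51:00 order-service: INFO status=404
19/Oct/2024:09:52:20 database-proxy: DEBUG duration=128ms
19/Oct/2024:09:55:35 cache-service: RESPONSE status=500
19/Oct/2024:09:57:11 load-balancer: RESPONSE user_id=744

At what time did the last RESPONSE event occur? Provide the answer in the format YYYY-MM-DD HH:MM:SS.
2024-10-19 09:57:11

To find the last event:

1. Filter for all RESPONSE events
2. Sort by timestamp
3. Select the last one
4. Timestamp: 2024-10-19 09:57:11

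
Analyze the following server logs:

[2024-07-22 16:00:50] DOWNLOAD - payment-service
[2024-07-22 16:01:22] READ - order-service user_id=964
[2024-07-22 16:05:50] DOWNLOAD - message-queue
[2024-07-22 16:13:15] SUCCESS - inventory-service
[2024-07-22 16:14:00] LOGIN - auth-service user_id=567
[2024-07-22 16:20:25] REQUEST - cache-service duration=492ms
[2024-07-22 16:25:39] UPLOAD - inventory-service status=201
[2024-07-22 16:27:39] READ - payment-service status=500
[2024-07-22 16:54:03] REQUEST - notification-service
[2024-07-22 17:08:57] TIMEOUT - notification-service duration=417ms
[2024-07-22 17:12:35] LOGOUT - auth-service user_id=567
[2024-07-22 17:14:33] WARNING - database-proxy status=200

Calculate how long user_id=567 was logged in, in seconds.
3515

To calculate session duration:

1. Find LOGIN event for user_id=567: 2024-07-22 16:14:00
2. Find LOGOUT event for user_id=567: 2024-07-22 17:12:35
3. Session duration: 2024-07-22 17:12:35 - 2024-07-22 16:14:00 = 3515 seconds (58 minutes)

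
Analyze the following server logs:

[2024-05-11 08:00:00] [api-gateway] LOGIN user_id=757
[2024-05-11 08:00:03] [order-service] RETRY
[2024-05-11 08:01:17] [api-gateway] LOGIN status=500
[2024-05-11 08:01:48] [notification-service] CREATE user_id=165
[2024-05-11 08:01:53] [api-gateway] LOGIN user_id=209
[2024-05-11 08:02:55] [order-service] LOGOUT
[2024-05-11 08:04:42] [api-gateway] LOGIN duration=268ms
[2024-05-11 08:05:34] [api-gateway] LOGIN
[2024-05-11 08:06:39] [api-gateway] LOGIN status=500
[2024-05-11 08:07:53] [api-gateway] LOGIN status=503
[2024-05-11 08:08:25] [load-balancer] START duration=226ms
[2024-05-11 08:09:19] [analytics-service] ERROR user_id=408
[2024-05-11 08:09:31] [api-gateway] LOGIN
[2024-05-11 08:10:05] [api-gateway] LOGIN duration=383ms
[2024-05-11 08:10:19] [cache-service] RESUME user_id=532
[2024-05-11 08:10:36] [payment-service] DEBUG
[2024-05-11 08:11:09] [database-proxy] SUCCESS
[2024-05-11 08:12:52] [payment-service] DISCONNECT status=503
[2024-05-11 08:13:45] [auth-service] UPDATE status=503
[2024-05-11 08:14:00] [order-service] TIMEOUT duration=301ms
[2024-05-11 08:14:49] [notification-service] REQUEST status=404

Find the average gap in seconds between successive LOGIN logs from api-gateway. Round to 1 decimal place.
75.6

To calculate average interval:

1. Find all LOGIN events for api-gateway in order
2. Calculate time gaps between consecutive events
3. Compute mean of gaps: 605 / 8 = 75.6 seconds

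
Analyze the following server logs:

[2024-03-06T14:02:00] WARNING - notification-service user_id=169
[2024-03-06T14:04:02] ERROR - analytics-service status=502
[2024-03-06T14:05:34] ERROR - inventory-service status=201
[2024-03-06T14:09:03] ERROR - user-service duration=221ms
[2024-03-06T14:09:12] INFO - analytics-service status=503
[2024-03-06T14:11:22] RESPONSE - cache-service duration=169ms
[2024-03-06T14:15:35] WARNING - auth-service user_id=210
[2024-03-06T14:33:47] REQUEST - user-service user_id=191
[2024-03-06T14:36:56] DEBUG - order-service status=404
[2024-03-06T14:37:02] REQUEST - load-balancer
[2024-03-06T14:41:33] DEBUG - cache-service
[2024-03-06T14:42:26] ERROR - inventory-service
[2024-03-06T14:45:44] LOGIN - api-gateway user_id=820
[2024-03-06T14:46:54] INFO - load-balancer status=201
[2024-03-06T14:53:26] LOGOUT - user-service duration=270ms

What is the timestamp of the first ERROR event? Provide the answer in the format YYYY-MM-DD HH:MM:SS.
2024-03-06 14:04:02

To find the first event:

1. Filter for all ERROR events
2. Sort by timestamp
3. Select the first one
4. Timestamp: 2024-03-06 14:04:02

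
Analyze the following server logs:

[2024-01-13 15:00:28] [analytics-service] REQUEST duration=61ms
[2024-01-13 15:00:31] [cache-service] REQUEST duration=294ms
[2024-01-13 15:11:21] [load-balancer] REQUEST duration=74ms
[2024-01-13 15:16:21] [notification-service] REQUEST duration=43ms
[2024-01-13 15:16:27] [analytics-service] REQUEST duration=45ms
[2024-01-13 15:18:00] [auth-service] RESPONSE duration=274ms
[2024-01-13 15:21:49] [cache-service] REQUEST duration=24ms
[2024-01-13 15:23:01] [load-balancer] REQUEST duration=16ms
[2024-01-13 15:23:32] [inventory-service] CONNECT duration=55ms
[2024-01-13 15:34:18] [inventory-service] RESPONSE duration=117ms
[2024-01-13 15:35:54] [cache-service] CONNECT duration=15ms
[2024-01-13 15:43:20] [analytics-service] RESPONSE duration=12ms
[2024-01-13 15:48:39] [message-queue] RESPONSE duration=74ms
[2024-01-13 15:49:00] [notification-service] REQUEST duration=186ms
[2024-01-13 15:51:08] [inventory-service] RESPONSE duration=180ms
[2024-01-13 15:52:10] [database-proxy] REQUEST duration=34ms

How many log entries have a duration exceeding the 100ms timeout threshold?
5

To count timeouts:

1. Threshold: 100ms
2. Extract duration from each log entry
3. Count entries where duration > 100
4. Timeout count: 5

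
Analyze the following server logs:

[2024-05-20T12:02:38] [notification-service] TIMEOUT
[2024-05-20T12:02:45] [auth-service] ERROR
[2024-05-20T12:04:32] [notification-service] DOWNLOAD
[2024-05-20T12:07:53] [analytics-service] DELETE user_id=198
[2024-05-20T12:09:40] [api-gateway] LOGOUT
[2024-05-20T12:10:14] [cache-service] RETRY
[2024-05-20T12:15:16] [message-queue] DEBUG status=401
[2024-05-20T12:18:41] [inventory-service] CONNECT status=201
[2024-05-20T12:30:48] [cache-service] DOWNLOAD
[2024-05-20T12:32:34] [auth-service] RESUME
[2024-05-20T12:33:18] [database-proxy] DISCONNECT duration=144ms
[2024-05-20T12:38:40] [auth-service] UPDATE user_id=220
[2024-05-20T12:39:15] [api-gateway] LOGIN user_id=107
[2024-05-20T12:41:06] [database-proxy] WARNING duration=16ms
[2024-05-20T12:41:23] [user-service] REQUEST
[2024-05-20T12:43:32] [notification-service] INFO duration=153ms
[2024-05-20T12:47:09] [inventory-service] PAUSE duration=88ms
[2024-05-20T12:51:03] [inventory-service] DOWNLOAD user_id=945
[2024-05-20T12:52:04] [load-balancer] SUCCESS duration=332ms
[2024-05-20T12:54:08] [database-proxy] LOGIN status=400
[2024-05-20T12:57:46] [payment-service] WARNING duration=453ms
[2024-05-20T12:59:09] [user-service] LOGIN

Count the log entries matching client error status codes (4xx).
2

To find matching entries:

1. Pattern to match: client error status codes (4xx)
2. Scan each log entry for the pattern
3. Count matches: 2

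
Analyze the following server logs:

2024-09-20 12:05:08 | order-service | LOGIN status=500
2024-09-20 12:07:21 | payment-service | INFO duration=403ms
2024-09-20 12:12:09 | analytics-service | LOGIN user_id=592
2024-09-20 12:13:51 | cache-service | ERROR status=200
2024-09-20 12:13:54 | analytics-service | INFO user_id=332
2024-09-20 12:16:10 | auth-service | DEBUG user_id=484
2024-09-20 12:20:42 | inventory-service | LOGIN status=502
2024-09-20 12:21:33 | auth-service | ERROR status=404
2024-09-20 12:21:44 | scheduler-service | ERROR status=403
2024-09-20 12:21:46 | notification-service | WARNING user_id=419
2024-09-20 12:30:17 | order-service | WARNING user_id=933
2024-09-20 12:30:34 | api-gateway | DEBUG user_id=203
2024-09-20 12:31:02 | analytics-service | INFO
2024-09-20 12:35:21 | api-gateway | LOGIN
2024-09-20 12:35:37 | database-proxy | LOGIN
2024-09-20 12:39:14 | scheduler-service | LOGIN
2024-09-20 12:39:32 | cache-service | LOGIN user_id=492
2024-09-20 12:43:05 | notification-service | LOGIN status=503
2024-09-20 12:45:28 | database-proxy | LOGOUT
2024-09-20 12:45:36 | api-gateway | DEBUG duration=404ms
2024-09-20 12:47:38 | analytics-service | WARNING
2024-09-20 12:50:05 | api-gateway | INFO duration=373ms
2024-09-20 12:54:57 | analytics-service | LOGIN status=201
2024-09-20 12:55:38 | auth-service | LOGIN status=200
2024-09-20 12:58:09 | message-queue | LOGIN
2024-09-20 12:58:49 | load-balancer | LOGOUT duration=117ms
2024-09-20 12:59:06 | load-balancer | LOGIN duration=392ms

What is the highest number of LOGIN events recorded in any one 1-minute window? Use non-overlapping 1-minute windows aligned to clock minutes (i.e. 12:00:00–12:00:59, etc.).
2

To find the burst window:

1. Divide the log period into non-overlapping 1-minute windows starting at 12:00
2. Count LOGIN events in each window
3. Find the window with maximum count
4. Maximum events in a window: 2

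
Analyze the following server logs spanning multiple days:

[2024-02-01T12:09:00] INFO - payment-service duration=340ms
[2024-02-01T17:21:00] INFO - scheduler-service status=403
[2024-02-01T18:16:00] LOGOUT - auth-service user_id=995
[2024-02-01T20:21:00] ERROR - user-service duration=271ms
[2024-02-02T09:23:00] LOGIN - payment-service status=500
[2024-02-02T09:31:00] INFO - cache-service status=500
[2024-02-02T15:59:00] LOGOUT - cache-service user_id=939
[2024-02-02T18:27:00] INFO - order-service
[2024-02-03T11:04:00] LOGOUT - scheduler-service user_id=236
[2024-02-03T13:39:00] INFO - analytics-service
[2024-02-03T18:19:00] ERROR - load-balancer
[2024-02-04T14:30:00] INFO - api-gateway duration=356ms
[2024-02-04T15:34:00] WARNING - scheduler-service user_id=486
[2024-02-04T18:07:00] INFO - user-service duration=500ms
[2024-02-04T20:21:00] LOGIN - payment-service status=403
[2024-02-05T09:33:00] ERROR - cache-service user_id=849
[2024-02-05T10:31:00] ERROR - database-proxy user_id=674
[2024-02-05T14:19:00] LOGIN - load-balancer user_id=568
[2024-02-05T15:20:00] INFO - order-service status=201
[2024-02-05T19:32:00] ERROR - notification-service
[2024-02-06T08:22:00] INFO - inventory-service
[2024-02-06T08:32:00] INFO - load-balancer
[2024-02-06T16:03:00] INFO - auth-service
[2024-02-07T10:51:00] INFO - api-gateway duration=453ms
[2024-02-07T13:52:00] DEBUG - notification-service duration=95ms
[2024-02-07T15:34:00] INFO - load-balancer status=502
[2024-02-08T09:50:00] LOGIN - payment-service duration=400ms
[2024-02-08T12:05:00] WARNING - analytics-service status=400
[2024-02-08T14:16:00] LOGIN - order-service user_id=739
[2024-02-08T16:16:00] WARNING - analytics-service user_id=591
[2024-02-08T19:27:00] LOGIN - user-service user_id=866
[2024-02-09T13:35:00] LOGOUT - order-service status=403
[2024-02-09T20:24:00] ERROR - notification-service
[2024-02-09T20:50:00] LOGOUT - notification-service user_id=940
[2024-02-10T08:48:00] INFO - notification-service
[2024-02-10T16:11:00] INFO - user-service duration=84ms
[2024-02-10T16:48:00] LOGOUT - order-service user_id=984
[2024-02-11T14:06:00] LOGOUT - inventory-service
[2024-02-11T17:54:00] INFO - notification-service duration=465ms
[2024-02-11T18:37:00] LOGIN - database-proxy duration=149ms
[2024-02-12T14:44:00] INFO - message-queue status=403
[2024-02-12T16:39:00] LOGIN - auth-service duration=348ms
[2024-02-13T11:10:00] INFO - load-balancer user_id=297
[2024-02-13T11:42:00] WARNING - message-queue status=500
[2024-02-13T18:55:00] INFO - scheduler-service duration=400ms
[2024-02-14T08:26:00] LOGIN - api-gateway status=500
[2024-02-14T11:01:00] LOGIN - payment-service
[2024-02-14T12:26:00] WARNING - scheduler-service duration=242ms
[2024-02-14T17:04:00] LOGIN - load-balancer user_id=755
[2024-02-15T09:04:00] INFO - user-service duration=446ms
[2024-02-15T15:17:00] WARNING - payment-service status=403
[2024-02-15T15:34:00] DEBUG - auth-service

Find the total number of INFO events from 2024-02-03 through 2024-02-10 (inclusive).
11

To filter by date range:

1. Date range: 2024-02-03 through 2024-02-10, both dates inclusive
2. Filter for INFO events whose date falls in this range
3. Count matching events: 11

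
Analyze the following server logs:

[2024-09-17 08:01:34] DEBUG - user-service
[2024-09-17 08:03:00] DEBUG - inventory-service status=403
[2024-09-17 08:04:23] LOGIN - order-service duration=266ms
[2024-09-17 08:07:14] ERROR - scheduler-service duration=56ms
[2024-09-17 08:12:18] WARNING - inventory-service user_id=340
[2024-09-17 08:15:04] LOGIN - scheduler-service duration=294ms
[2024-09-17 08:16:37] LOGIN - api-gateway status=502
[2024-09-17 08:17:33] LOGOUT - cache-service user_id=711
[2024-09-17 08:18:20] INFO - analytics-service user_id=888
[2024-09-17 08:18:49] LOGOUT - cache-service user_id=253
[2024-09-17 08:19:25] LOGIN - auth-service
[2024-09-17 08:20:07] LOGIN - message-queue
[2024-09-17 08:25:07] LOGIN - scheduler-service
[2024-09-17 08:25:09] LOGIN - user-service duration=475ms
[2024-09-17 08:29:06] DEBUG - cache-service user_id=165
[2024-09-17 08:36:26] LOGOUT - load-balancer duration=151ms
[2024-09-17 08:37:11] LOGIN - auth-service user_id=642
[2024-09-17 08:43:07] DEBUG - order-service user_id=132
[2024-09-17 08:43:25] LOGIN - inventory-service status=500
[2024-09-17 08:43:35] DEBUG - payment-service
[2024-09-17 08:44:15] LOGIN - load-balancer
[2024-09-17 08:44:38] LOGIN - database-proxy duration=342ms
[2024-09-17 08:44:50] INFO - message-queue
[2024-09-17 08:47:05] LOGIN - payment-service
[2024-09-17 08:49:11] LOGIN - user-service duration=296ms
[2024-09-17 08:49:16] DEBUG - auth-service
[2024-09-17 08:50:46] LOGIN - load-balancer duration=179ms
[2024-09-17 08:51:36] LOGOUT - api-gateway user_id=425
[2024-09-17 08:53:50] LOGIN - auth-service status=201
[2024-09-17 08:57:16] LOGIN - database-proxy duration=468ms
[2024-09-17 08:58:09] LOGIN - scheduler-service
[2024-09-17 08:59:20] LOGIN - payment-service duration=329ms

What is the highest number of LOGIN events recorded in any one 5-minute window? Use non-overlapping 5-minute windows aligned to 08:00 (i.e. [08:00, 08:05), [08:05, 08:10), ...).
3

To find the burst window:

1. Divide the log period into non-overlapping 5-minute windows starting at 08:00
2. Count LOGIN events in each window
3. Find the window with maximum count
4. Maximum events in a window: 3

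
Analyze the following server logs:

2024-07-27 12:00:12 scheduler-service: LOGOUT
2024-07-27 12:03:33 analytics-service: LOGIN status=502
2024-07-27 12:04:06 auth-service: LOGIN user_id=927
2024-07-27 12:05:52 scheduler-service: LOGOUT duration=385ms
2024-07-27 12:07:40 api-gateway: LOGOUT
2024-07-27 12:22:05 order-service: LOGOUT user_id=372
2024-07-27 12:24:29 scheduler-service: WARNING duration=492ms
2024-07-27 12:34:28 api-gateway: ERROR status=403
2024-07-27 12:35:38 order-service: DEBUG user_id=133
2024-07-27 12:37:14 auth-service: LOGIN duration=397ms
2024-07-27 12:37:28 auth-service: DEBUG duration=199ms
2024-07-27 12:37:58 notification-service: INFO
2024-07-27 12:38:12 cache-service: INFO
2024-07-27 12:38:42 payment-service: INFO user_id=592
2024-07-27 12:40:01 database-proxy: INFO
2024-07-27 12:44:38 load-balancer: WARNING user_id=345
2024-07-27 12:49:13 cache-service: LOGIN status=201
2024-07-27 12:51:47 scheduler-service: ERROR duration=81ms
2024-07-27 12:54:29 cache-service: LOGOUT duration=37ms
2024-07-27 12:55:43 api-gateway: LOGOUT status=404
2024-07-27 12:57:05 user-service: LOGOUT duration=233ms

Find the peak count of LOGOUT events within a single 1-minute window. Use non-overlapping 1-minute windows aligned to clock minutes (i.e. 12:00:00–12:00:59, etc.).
1

To find the burst window:

1. Divide the log period into non-overlapping 1-minute windows starting at 12:00
2. Count LOGOUT events in each window
3. Find the window with maximum count
4. Maximum events in a window: 1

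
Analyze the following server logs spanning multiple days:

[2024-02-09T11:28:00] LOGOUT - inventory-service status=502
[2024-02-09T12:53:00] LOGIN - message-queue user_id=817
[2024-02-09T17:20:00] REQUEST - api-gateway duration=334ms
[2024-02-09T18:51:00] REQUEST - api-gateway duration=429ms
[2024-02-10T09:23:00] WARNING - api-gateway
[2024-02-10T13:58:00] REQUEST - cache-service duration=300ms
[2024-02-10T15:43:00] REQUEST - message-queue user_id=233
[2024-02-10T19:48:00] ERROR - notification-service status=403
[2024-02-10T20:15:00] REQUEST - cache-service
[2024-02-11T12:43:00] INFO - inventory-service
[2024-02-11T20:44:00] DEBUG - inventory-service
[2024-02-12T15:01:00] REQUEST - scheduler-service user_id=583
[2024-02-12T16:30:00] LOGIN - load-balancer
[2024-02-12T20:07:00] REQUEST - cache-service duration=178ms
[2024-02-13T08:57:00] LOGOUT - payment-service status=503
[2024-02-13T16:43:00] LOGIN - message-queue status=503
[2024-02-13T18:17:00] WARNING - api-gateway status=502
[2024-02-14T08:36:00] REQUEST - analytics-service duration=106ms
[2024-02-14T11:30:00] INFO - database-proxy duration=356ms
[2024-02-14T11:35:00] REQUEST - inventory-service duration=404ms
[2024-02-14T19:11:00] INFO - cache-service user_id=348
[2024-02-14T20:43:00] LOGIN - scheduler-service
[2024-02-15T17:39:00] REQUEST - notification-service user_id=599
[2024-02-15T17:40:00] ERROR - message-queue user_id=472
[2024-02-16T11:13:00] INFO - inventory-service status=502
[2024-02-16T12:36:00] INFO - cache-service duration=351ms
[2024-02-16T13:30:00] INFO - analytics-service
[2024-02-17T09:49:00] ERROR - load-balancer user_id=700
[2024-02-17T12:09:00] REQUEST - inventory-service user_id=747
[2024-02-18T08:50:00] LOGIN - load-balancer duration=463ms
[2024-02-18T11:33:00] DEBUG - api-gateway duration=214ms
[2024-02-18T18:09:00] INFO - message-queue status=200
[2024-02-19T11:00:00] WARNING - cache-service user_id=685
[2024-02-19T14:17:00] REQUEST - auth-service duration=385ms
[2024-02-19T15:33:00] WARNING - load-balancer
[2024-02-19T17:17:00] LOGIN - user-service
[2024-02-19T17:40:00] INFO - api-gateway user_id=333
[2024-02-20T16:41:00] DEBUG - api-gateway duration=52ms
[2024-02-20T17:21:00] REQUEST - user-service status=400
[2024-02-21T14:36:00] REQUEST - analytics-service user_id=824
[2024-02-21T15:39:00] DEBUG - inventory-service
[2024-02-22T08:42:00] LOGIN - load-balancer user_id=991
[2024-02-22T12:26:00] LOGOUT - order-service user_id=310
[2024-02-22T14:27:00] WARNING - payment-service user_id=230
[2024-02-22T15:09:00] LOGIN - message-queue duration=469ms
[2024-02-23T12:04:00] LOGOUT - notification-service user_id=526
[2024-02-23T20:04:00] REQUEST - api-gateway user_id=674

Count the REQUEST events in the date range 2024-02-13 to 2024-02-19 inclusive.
5

To filter by date range:

1. Date range: 2024-02-13 through 2024-02-19, both dates inclusive
2. Filter for REQUEST events whose date falls in this range
3. Count matching events: 5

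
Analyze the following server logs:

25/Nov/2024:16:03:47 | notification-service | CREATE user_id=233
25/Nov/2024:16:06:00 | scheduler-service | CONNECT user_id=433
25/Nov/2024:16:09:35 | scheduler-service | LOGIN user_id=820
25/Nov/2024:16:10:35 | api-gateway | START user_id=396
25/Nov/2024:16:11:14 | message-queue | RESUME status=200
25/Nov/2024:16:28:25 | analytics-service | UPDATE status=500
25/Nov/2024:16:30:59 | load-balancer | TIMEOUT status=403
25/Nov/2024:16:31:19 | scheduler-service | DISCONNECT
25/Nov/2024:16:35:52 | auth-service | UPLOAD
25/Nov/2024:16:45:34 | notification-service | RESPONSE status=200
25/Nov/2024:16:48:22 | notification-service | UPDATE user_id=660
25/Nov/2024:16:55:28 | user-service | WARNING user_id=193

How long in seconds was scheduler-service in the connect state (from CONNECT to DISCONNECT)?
1519

To calculate state duration:

1. Find CONNECT event for scheduler-service: 25/Nov/2024:16:06:00
2. Find DISCONNECT event for scheduler-service: 25/Nov/2024:16:31:19
3. Calculate duration: 25/Nov/2024:16:31:19 - 25/Nov/2024:16:06:00 = 1519 seconds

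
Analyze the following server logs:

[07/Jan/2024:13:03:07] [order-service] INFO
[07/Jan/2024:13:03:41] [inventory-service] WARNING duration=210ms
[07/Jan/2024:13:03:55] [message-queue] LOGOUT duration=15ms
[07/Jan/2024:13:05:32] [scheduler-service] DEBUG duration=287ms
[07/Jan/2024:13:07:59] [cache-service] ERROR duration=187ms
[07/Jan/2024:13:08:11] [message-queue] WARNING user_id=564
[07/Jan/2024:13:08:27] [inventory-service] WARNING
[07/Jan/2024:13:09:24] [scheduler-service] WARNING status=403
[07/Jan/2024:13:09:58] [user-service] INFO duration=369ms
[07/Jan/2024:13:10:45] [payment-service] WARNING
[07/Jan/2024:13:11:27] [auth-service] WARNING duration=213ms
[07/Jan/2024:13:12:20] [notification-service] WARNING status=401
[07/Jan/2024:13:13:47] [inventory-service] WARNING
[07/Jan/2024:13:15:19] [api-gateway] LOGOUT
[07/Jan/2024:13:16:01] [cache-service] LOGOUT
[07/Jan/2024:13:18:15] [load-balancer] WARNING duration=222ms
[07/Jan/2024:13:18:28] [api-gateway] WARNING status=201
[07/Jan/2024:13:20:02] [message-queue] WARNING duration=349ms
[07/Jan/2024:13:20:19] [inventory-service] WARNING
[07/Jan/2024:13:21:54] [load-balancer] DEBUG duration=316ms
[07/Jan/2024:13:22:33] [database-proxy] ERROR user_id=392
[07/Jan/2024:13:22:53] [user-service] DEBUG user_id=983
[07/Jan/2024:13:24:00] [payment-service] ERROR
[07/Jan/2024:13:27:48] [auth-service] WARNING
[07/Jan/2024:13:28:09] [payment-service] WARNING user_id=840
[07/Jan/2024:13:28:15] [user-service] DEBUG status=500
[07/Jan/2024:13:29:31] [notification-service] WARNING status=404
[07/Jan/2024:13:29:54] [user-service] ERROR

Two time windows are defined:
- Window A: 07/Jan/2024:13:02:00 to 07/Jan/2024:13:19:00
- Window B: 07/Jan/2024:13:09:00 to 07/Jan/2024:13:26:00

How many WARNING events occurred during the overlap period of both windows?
7

To find overlap events:

1. Window A: 07/Jan/2024:13:02:00 to 07/Jan/2024:13:19:00
2. Window B: 07/Jan/2024:13:09:00 to 07/Jan/2024:13:26:00
3. Overlap period: 07/Jan/2024:13:09:00 to 07/Jan/2024:13:19:00
4. Count WARNING events in overlap: 7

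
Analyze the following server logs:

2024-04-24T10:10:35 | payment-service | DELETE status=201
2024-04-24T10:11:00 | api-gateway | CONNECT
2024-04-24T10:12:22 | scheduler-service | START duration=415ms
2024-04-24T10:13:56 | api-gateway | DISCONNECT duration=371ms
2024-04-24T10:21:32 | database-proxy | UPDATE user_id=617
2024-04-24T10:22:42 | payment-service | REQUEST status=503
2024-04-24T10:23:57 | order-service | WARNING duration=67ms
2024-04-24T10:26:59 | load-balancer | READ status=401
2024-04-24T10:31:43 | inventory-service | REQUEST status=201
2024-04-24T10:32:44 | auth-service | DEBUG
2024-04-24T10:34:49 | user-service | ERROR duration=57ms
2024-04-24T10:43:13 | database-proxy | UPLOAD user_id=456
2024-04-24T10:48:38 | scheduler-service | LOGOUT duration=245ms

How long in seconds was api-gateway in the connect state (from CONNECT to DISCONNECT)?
176

To calculate state duration:

1. Find CONNECT event for api-gateway: 2024-04-24T10:11:00
2. Find DISCONNECT event for api-gateway: 2024-04-24T10:13:56
3. Calculate duration: 2024-04-24T10:13:56 - 2024-04-24T10:11:00 = 176 seconds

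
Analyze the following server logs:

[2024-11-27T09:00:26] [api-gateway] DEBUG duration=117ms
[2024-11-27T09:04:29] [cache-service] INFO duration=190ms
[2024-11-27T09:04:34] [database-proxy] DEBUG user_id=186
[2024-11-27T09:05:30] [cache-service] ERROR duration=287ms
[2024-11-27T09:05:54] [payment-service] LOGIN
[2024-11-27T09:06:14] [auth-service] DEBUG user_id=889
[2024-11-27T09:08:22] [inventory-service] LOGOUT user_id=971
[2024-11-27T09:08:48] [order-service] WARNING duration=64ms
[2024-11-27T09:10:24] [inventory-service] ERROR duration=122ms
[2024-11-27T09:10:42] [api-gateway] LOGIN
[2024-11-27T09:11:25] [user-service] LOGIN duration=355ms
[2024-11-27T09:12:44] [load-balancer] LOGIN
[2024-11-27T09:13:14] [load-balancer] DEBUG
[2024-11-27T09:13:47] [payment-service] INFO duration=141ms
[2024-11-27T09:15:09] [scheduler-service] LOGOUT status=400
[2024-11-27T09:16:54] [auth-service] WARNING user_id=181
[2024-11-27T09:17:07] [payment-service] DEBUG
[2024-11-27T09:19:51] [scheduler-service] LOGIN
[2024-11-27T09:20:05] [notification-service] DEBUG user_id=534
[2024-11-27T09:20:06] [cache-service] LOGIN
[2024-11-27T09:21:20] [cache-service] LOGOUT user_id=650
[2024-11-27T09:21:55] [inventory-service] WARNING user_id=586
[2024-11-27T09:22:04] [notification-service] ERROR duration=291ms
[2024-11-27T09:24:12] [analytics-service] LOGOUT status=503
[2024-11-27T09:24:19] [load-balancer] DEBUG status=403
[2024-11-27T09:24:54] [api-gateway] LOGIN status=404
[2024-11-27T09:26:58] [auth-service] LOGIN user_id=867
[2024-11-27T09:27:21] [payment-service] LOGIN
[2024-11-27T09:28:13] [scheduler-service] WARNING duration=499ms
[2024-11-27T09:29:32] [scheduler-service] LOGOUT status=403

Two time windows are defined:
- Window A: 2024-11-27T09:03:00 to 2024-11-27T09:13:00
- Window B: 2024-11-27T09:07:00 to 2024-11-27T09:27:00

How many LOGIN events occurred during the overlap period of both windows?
3

To find overlap events:

1. Window A: 2024-11-27T09:03:00 to 2024-11-27T09:13:00
2. Window B: 2024-11-27T09:07:00 to 2024-11-27T09:27:00
3. Overlap period: 2024-11-27T09:07:00 to 2024-11-27T09:13:00
4. Count LOGIN events in overlap: 3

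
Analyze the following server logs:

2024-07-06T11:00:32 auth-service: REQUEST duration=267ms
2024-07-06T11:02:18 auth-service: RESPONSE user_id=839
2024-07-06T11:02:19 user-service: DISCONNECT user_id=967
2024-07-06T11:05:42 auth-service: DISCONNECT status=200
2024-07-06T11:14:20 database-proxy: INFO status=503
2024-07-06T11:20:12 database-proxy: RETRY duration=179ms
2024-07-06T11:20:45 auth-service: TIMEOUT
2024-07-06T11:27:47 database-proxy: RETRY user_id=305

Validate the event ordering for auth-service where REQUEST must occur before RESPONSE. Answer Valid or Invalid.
Valid

To validate ordering:

1. Required order: REQUEST → RESPONSE
2. Rule: REQUEST must occur before RESPONSE
3. Check actual order of events for auth-service
4. Result: Valid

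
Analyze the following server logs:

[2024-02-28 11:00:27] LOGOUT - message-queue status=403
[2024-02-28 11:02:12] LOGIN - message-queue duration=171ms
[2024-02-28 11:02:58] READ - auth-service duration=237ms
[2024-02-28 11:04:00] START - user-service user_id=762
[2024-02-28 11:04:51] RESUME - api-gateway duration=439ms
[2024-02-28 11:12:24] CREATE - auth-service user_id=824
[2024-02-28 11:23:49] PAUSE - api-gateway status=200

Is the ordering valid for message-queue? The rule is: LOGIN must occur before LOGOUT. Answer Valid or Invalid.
Invalid

To validate ordering:

1. Required order: LOGIN → LOGOUT
2. Rule: LOGIN must occur before LOGOUT
3. Check actual order of events for message-queue
4. Result: Invalid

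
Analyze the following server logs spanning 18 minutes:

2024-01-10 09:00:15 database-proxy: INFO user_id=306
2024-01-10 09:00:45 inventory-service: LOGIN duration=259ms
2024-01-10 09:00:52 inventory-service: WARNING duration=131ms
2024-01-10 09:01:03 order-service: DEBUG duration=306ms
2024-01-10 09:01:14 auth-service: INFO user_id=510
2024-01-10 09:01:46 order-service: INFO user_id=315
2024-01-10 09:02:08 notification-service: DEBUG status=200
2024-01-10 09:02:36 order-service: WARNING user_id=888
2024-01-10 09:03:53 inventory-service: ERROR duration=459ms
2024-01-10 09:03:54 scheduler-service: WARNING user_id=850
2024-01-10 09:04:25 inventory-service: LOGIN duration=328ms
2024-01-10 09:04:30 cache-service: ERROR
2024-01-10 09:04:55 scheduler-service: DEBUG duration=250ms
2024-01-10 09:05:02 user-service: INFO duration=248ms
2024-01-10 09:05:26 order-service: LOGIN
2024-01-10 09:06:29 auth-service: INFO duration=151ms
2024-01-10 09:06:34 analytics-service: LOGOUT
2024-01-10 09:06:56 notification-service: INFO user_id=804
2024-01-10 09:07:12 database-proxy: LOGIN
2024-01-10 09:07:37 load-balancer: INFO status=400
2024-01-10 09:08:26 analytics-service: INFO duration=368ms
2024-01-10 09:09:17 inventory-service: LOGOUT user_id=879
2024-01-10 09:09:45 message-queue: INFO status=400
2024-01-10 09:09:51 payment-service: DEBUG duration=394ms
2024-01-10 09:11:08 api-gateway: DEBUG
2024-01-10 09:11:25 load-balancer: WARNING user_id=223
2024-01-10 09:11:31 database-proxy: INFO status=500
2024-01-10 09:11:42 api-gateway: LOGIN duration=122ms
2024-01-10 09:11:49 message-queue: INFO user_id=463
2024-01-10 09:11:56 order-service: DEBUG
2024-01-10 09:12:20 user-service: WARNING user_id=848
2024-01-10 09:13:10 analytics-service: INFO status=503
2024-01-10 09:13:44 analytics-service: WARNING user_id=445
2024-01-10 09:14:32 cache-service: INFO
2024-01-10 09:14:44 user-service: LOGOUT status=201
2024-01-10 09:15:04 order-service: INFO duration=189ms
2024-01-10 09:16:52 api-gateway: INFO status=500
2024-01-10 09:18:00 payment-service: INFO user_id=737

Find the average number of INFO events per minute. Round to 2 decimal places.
0.89

To calculate the rate:

1. Count total INFO events: 16
2. Total time period: 18 minutes
3. Rate = 16 / 18 = 0.89 events per minute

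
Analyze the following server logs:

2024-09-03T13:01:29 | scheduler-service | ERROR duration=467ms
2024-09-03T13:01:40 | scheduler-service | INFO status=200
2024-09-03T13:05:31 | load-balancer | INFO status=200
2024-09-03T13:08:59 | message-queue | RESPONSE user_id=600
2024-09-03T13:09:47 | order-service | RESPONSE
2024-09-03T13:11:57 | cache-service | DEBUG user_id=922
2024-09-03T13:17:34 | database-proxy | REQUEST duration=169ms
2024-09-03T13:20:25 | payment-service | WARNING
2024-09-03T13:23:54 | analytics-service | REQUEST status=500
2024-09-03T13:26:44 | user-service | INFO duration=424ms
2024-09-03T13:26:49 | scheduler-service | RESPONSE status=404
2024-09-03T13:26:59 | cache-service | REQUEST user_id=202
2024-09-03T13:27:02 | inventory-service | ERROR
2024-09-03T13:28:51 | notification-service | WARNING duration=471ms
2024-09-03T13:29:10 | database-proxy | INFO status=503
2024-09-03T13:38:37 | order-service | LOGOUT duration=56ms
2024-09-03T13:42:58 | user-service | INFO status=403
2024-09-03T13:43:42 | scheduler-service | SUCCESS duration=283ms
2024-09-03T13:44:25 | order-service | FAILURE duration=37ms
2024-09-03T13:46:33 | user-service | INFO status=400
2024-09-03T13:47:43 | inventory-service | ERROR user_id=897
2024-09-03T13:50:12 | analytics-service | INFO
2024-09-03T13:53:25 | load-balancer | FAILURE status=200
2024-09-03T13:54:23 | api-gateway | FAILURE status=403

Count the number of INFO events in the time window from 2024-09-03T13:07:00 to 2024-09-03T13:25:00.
0

To count events in the time window:

1. Window boundaries: 2024-09-03T13:07:00 to 2024-09-03T13:25:00
2. Filter for INFO events within this window
3. Count matching events: 0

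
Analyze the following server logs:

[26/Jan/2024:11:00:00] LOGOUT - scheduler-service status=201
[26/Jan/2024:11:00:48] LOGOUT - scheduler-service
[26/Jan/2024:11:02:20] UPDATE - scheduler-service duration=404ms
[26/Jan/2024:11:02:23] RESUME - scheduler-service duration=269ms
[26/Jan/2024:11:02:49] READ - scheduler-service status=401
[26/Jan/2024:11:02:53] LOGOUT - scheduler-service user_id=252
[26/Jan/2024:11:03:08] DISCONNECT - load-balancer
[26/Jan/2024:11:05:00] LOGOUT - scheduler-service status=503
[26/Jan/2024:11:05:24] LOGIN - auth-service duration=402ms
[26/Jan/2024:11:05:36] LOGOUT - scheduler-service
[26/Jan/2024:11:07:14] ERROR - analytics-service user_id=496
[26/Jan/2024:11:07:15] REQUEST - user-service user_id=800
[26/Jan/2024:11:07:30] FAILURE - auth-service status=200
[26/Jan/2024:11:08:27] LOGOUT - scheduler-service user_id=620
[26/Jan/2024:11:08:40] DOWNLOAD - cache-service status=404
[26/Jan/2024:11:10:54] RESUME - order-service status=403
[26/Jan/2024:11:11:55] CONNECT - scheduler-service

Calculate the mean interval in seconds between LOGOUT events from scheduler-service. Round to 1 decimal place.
101.4

To calculate average interval:

1. Find all LOGOUT events for scheduler-service in order
2. Calculate time gaps between consecutive events
3. Compute mean of gaps: 507 / 5 = 101.4 seconds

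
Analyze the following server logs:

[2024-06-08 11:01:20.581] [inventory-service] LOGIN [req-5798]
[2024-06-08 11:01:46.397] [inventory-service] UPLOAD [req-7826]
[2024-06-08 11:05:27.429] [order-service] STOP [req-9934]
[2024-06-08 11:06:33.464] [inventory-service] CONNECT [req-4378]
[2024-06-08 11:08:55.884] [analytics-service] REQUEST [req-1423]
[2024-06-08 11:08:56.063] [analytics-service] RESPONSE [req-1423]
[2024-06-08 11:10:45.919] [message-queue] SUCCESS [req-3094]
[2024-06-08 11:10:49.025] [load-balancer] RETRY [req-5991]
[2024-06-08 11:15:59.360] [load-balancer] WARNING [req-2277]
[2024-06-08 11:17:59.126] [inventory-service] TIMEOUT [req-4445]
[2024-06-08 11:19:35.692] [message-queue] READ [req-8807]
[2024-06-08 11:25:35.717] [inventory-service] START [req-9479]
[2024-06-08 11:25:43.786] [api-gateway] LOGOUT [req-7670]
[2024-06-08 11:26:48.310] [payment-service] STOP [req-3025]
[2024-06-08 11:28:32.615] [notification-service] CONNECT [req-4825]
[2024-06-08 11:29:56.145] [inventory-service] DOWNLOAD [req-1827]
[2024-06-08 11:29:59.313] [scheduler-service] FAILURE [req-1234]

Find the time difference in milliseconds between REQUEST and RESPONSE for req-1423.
179

To calculate latency:

1. Find REQUEST with id req-1423: 2024-06-08 11:08:55.884
2. Find RESPONSE with id req-1423: 2024-06-08 11:08:56.063
3. Latency: 2024-06-08 11:08:56.063 - 2024-06-08 11:08:55.884 = 179ms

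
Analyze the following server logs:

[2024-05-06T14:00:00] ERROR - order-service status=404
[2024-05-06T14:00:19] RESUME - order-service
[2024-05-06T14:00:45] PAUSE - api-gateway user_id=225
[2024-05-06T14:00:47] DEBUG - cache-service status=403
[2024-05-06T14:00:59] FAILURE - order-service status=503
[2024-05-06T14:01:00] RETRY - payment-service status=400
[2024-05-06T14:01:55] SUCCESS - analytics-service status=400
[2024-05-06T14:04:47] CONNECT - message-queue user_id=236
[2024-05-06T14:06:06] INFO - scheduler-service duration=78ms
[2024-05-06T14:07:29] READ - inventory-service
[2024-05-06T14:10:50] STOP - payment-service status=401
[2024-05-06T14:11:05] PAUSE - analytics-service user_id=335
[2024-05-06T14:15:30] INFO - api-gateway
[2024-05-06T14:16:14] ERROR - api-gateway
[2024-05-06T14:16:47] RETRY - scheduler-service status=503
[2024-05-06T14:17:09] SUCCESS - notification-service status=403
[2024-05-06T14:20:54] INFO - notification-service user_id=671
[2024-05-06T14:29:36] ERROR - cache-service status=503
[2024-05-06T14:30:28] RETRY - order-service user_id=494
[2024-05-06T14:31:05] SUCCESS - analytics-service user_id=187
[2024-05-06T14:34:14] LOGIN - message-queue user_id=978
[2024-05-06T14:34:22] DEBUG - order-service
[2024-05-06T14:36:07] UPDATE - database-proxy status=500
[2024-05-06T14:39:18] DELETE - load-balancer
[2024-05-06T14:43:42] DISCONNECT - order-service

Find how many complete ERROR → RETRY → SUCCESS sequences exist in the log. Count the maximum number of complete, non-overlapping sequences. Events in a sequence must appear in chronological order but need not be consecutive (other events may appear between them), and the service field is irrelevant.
3

To count sequences:

1. Look for pattern: ERROR → RETRY → SUCCESS
2. Greedily scan the log in chronological order, matching each sequence element in turn (ignoring service)
3. Each time the full pattern completes, increment the count and restart matching from the next event
4. Complete non-overlapping sequences found: 3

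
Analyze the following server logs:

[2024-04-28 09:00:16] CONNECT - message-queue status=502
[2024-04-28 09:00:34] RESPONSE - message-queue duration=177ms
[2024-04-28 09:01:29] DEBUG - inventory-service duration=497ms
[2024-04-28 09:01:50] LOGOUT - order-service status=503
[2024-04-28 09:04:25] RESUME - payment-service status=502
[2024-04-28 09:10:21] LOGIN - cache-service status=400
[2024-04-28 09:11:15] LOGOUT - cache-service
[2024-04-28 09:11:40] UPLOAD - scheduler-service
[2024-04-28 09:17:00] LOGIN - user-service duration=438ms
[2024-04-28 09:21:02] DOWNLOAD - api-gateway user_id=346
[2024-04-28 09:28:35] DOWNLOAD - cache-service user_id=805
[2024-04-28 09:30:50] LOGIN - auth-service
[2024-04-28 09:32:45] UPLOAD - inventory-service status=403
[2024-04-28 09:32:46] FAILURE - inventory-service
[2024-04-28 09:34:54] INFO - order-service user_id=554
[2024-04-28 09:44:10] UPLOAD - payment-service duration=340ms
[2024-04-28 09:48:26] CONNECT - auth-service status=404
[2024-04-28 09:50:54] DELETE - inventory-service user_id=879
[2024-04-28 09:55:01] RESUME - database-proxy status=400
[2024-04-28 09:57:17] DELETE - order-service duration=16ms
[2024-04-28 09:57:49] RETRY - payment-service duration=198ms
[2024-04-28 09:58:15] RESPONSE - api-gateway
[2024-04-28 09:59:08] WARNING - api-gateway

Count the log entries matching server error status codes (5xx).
3

To find matching entries:

1. Pattern to match: server error status codes (5xx)
2. Scan each log entry for the pattern
3. Count matches: 3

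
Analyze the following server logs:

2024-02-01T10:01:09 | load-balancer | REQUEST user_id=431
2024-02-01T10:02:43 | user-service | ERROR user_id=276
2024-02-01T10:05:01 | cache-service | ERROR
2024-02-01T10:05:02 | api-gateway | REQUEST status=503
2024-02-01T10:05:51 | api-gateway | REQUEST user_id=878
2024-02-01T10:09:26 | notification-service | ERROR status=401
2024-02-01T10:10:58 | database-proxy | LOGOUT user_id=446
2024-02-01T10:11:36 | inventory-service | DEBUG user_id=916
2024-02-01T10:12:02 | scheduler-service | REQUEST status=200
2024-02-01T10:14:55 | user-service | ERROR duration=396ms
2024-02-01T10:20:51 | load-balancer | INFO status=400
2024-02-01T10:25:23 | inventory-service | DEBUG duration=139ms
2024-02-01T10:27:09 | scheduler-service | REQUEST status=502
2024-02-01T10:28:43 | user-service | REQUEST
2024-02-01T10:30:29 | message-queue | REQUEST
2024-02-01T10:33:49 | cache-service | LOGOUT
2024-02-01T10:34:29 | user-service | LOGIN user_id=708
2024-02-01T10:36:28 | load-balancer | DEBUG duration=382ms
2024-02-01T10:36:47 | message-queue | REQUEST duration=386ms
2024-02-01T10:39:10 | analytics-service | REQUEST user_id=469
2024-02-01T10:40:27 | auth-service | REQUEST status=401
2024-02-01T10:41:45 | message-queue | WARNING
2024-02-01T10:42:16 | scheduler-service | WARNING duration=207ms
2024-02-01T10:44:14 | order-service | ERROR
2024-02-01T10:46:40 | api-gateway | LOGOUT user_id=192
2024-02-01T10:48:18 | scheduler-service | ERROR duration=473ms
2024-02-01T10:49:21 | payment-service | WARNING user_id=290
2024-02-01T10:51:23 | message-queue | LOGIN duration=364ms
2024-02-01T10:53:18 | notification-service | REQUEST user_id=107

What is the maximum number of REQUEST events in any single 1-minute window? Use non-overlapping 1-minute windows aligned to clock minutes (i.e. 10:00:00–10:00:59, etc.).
2

To find the burst window:

1. Divide the log period into non-overlapping 1-minute windows starting at 10:00
2. Count REQUEST events in each window
3. Find the window with maximum count
4. Maximum events in a window: 2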